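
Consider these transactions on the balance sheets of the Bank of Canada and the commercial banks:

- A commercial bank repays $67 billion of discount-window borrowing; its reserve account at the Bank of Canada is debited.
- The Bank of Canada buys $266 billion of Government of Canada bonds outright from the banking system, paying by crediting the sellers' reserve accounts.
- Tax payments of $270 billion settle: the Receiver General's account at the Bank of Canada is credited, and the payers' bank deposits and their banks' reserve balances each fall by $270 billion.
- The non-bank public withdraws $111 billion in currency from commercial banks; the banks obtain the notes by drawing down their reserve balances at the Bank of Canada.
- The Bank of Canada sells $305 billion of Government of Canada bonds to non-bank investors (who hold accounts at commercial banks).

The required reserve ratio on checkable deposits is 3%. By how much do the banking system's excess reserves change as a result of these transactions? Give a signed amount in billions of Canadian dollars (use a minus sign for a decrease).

Discount-window repayment $67 billion: reserves −$67B, deposits 0.
OMO purchase (from banks) $266 billion: reserves +$266B, deposits 0.
Government account inflow $270 billion: reserves −$270B, deposits −$270B.
Currency withdrawal $111 billion: reserves −$111B, deposits −$111B.
Asset sale (to non-banks) $305 billion: reserves −$305B, deposits −$305B.
Totals: Δreserves = −$487B, Δdeposits = −$686B.
Δrequired reserves = 3% × −$686B = −$20.58B.
Δexcess reserves = Δreserves − Δrequired = −$487B − (−$20.58B) = -$466.42 billion.

-$466.42 billion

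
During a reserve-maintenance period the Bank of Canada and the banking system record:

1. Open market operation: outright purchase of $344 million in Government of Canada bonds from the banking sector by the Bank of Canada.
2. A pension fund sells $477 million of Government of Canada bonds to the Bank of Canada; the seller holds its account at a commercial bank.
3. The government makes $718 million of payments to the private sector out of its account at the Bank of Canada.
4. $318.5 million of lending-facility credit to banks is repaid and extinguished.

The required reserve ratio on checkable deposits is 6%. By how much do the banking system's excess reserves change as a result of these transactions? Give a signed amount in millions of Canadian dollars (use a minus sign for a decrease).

+$1148.8 million

OMO purchase (from banks) $344 million: reserves +$344M, deposits 0.
Asset purchase (from non-banks) $477 million: reserves +$477M, deposits +$477M.
Government spending $718 million: reserves +$718M, deposits +$718M.
Discount-window repayment $318.5 million: reserves −$318.5M, deposits 0.
Totals: Δreserves = +$1220.5M, Δdeposits = +$1195M.
Δrequired reserves = 6% × +$1195M = +$71.7M.
Δexcess reserves = Δreserves − Δrequired = +$1220.5M − (+$71.7M) = +$1148.8 million.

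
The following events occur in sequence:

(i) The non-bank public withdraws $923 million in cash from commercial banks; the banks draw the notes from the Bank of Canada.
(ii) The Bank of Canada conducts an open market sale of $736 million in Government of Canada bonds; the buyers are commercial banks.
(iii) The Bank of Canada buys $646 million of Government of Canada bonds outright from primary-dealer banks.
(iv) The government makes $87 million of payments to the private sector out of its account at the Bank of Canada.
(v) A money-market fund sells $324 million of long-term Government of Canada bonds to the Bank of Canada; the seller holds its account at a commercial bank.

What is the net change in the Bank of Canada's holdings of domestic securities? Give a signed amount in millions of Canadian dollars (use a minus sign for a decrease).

+$234 million

Currency withdrawal $923 million: the Bank of Canada's securities portfolio is untouched → 0.
OMO sale (to banks) $736 million: securities removed from the Bank of Canada's portfolio → −$736M.
OMO purchase (from banks) $646 million: securities added to the Bank of Canada's portfolio → +$646M.
Government spending $87 million: the Bank of Canada's securities portfolio is untouched → 0.
Asset purchase (from non-banks) $324 million: securities added to the Bank of Canada's portfolio → +$324M.
Net: 0 − 736 + 646 + 0 + 324 = +$234 million.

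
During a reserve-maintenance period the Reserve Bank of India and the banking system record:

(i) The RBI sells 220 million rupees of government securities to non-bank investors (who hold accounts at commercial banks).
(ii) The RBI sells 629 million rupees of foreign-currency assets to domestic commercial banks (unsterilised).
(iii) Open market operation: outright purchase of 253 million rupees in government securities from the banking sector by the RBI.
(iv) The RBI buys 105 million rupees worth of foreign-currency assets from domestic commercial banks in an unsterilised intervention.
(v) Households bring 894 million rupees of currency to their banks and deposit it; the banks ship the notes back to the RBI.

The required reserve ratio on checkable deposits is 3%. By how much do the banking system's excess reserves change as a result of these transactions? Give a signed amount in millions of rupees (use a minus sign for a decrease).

+382.78 million

Asset sale (to non-banks) 220 million rupees: reserves −220M, deposits −220M.
FX sale 629 million rupees: reserves −629M, deposits 0.
OMO purchase (from banks) 253 million rupees: reserves +253M, deposits 0.
FX purchase 105 million rupees: reserves +105M, deposits 0.
Currency deposit 894 million rupees: reserves +894M, deposits +894M.
Totals: Δreserves = +403M, Δdeposits = +674M.
Δrequired reserves = 3% × +674M = +20.22M.
Δexcess reserves = Δreserves − Δrequired = +403M − (+20.22M) = +382.78 million.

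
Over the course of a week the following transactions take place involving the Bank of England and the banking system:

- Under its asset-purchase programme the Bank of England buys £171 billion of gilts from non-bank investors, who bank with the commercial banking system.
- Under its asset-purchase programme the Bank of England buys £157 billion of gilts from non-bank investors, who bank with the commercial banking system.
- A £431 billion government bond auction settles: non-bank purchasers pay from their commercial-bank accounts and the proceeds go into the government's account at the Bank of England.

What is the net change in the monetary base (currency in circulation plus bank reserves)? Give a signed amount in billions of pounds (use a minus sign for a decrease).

-£103 billion

Asset purchase (from non-banks) £171 billion: Bank of England balance sheet expands → +£171B.
Asset purchase (from non-banks) £157 billion: Bank of England balance sheet expands → +£157B.
Government account inflow £431 billion: reserves shift to a non-base liability → −£431B.
Net: 171 + 157 − 431 = -£103 billion.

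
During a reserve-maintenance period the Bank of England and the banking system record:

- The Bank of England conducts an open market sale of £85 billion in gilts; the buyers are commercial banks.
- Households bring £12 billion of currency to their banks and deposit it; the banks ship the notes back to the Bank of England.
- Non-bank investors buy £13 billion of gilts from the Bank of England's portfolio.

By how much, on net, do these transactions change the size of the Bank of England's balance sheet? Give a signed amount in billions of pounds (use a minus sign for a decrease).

-£98 billion

Bank of England balance sheet:
  Assets:      Securities −£98B
  Liabilities: Bank reserves −£86B, Currency in circulation −£12B
Change in total Bank of England assets = -£98 billion.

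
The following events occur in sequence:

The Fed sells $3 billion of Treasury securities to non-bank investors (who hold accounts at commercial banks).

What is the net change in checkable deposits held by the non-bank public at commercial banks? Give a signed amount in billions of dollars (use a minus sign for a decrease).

Fed balance sheet:
  Assets:      Securities −$3B
  Liabilities: Bank reserves −$3B
Commercial banking system:
  Assets:      Reserves at CB −$3B
  Liabilities: Checkable deposits −$3B
So the change in checkable deposits held by the non-bank public at commercial banks is -$3 billion.

-$3 billion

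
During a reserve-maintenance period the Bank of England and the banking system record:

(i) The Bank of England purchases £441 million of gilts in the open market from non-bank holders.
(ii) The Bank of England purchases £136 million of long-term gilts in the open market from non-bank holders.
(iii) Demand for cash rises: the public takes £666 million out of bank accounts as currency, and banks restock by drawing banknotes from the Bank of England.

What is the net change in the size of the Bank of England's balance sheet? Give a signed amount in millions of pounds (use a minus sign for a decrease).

Asset purchase (from non-banks) £441 million: a Bank of England asset is acquired → +£441M.
Asset purchase (from non-banks) £136 million: a Bank of England asset is acquired → +£136M.
Currency withdrawal £666 million: only the composition of liabilities changes → 0.
Net: 441 + 136 + 0 = +£577 million.

+£577 million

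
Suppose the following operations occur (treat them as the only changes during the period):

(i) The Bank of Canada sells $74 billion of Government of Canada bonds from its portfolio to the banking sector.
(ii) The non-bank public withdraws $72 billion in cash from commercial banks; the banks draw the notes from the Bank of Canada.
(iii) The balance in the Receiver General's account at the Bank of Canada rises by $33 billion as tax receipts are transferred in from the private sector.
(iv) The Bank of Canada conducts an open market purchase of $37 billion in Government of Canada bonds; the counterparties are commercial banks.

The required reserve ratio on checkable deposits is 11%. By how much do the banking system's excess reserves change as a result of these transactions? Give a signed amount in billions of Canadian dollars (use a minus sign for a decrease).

-$130.45 billion

OMO sale (to banks) $74 billion: reserves −$74B, deposits 0.
Currency withdrawal $72 billion: reserves −$72B, deposits −$72B.
Government account inflow $33 billion: reserves −$33B, deposits −$33B.
OMO purchase (from banks) $37 billion: reserves +$37B, deposits 0.
Totals: Δreserves = −$142B, Δdeposits = −$105B.
Δrequired reserves = 11% × −$105B = −$11.55B.
Δexcess reserves = Δreserves − Δrequired = −$142B − (−$11.55B) = -$130.45 billion.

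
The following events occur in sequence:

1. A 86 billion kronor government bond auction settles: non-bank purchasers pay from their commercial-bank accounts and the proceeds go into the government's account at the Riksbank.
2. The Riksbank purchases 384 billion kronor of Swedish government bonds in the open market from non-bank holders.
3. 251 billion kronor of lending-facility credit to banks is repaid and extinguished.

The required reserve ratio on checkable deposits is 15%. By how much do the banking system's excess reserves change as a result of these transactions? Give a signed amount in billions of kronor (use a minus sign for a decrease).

Government account inflow 86 billion kronor: reserves −86B, deposits −86B.
Asset purchase (from non-banks) 384 billion kronor: reserves +384B, deposits +384B.
Discount-window repayment 251 billion kronor: reserves −251B, deposits 0.
Totals: Δreserves = +47B, Δdeposits = +298B.
Δrequired reserves = 15% × +298B = +44.7B.
Δexcess reserves = Δreserves − Δrequired = +47B − (+44.7B) = +2.3 billion.

+2.3 billion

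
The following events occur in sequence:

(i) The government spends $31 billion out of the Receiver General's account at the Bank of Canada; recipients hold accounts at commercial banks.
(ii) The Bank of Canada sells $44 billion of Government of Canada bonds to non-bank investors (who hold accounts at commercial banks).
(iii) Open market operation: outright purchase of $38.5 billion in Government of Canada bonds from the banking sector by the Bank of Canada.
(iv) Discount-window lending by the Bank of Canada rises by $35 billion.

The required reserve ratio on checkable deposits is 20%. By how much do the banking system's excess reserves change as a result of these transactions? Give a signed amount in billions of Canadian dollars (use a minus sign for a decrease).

+$63.1 billion

Government spending $31 billion: reserves +$31B, deposits +$31B.
Asset sale (to non-banks) $44 billion: reserves −$44B, deposits −$44B.
OMO purchase (from banks) $38.5 billion: reserves +$38.5B, deposits 0.
Discount-window loan $35 billion: reserves +$35B, deposits 0.
Totals: Δreserves = +$60.5B, Δdeposits = −$13B.
Δrequired reserves = 20% × −$13B = −$2.6B.
Δexcess reserves = Δreserves − Δrequired = +$60.5B − (−$2.6B) = +$63.1 billion.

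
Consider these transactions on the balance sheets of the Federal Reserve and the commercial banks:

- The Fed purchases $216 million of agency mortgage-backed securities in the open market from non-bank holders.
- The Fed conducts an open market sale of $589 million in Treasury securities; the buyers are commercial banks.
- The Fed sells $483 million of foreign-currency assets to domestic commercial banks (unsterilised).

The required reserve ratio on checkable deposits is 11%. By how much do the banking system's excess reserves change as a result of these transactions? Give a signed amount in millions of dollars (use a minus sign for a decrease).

Asset purchase (from non-banks) $216 million: reserves +$216M, deposits +$216M.
OMO sale (to banks) $589 million: reserves −$589M, deposits 0.
FX sale $483 million: reserves −$483M, deposits 0.
Totals: Δreserves = −$856M, Δdeposits = +$216M.
Δrequired reserves = 11% × +$216M = +$23.76M.
Δexcess reserves = Δreserves − Δrequired = −$856M − (+$23.76M) = -$879.76 million.

-$879.76 million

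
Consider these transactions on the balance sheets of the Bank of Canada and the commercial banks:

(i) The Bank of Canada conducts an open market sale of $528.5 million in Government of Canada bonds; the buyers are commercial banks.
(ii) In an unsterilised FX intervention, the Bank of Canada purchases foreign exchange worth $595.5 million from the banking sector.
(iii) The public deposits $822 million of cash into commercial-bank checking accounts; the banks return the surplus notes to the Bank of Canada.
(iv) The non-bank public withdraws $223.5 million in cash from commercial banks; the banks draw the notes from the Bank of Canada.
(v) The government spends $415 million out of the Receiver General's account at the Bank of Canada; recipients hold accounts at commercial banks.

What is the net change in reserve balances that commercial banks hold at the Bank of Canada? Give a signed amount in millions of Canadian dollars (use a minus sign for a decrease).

+$1080.5 million

OMO sale (to banks) $528.5 million: the buying banks pay out of their reserve balances → −$528.5M.
FX purchase $595.5 million: the Bank of Canada pays by crediting reserve accounts → +$595.5M.
Currency deposit $822 million: returned notes are swapped for reserve credit → +$822M.
Currency withdrawal $223.5 million: banks swap reserves for currency → −$223.5M.
Government spending $415 million: government payments flow into bank reserve accounts → +$415M.
Net: −528.5 + 595.5 + 822 − 223.5 + 415 = +$1080.5 million.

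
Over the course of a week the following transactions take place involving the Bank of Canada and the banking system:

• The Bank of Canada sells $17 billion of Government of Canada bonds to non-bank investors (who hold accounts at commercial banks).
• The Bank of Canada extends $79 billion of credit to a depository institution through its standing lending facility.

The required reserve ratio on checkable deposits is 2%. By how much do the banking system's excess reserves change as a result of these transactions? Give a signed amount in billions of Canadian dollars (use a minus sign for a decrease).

Asset sale (to non-banks) $17 billion: reserves −$17B, deposits −$17B.
Discount-window loan $79 billion: reserves +$79B, deposits 0.
Totals: Δreserves = +$62B, Δdeposits = −$17B.
Δrequired reserves = 2% × −$17B = −$0.34B.
Δexcess reserves = Δreserves − Δrequired = +$62B − (−$0.34B) = +$62.34 billion.

+$62.34 billion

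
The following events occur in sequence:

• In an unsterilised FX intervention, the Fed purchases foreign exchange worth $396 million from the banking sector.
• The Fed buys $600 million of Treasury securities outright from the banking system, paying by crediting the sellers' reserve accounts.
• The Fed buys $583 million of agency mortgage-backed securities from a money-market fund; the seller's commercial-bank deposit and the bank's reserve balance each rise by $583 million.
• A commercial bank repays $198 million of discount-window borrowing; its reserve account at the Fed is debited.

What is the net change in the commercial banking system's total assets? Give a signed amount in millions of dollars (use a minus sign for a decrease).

+$385 million

Fed balance sheet:
  Assets:      Securities +$1183M, Loans to banks −$198M, Foreign assets +$396M
  Liabilities: Bank reserves +$1381M
Commercial banking system:
  Assets:      Reserves at CB +$1381M, Securities −$600M, Foreign assets −$396M
  Liabilities: Checkable deposits +$583M, Borrowings from CB −$198M
Change in total bank assets = +$385 million.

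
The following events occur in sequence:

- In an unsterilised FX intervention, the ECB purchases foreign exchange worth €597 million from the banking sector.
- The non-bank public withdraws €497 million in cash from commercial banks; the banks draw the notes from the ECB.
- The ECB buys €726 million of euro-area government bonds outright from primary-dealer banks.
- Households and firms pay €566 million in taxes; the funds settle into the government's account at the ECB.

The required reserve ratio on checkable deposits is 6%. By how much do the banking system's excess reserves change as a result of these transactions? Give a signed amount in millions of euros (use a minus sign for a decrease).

+€323.78 million

FX purchase €597 million: reserves +€597M, deposits 0.
Currency withdrawal €497 million: reserves −€497M, deposits −€497M.
OMO purchase (from banks) €726 million: reserves +€726M, deposits 0.
Government account inflow €566 million: reserves −€566M, deposits −€566M.
Totals: Δreserves = +€260M, Δdeposits = −€1063M.
Δrequired reserves = 6% × −€1063M = −€63.78M.
Δexcess reserves = Δreserves − Δrequired = +€260M − (−€63.78M) = +€323.78 million.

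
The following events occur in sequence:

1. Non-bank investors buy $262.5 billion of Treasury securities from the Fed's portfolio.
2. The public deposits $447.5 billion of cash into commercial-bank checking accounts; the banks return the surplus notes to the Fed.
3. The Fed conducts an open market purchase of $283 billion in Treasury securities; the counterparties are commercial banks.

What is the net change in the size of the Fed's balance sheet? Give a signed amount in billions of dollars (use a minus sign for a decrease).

+$20.5 billion

Fed balance sheet:
  Assets:      Securities +$20.5B
  Liabilities: Bank reserves +$468B, Currency in circulation −$447.5B
Commercial banking system:
  Assets:      Reserves at CB +$468B, Securities −$283B
  Liabilities: Checkable deposits +$185B
Change in total Fed assets = +$20.5 billion.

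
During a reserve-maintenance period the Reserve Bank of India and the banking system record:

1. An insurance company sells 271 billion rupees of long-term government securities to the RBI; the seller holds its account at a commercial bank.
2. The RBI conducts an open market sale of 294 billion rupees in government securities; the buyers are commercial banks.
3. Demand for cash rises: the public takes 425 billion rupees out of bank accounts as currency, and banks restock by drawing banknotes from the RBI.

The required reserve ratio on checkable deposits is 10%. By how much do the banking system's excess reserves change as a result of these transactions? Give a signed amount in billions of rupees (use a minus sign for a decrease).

Asset purchase (from non-banks) 271 billion rupees: reserves +271B, deposits +271B.
OMO sale (to banks) 294 billion rupees: reserves −294B, deposits 0.
Currency withdrawal 425 billion rupees: reserves −425B, deposits −425B.
Totals: Δreserves = −448B, Δdeposits = −154B.
Δrequired reserves = 10% × −154B = −15.4B.
Δexcess reserves = Δreserves − Δrequired = −448B − (−15.4B) = -432.6 billion.

-432.6 billion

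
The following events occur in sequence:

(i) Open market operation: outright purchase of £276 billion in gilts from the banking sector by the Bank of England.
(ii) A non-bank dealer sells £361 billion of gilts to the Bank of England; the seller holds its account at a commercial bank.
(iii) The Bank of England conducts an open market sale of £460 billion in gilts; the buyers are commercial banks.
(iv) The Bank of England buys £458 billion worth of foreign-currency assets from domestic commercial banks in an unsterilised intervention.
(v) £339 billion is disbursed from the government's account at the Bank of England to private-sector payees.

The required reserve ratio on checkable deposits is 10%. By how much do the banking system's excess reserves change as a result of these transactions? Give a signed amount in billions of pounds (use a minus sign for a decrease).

+£904 billion

OMO purchase (from banks) £276 billion: reserves +£276B, deposits 0.
Asset purchase (from non-banks) £361 billion: reserves +£361B, deposits +£361B.
OMO sale (to banks) £460 billion: reserves −£460B, deposits 0.
FX purchase £458 billion: reserves +£458B, deposits 0.
Government spending £339 billion: reserves +£339B, deposits +£339B.
Totals: Δreserves = +£974B, Δdeposits = +£700B.
Δrequired reserves = 10% × +£700B = +£70B.
Δexcess reserves = Δreserves − Δrequired = +£974B − (+£70B) = +£904 billion.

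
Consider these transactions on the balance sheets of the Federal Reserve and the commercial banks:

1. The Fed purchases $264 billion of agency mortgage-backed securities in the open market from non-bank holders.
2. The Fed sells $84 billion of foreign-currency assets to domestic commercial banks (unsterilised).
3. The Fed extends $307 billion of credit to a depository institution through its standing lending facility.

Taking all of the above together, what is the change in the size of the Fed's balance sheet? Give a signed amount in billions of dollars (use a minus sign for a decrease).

+$487 billion

Fed balance sheet:
  Assets:      Securities +$264B, Loans to banks +$307B, Foreign assets −$84B
  Liabilities: Bank reserves +$487B
Commercial banking system:
  Assets:      Reserves at CB +$487B, Foreign assets +$84B
  Liabilities: Checkable deposits +$264B, Borrowings from CB +$307B
Change in total Fed assets = +$487 billion.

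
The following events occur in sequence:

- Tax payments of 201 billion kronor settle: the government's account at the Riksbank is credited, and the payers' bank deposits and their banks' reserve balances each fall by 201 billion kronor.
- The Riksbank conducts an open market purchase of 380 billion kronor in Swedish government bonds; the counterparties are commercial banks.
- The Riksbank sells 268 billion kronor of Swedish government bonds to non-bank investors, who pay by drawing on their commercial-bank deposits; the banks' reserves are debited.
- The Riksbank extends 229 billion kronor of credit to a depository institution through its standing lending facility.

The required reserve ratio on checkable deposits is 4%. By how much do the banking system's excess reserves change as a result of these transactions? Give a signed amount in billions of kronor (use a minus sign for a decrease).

Government account inflow 201 billion kronor: reserves −201B, deposits −201B.
OMO purchase (from banks) 380 billion kronor: reserves +380B, deposits 0.
Asset sale (to non-banks) 268 billion kronor: reserves −268B, deposits −268B.
Discount-window loan 229 billion kronor: reserves +229B, deposits 0.
Totals: Δreserves = +140B, Δdeposits = −469B.
Δrequired reserves = 4% × −469B = −18.76B.
Δexcess reserves = Δreserves − Δrequired = +140B − (−18.76B) = +158.76 billion.

+158.76 billion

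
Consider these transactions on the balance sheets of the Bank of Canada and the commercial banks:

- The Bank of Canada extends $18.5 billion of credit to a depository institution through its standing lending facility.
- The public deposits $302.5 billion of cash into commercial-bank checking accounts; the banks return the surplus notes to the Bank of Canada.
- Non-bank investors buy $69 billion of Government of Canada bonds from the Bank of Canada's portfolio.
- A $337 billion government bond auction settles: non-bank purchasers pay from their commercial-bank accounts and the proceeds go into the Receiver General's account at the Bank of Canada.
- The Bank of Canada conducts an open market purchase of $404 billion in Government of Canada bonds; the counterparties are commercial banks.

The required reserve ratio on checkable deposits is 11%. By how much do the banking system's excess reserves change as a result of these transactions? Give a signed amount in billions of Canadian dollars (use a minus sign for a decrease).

+$330.385 billion

Discount-window loan $18.5 billion: reserves +$18.5B, deposits 0.
Currency deposit $302.5 billion: reserves +$302.5B, deposits +$302.5B.
Asset sale (to non-banks) $69 billion: reserves −$69B, deposits −$69B.
Government account inflow $337 billion: reserves −$337B, deposits −$337B.
OMO purchase (from banks) $404 billion: reserves +$404B, deposits 0.
Totals: Δreserves = +$319B, Δdeposits = −$103.5B.
Δrequired reserves = 11% × −$103.5B = −$11.385B.
Δexcess reserves = Δreserves − Δrequired = +$319B − (−$11.385B) = +$330.385 billion.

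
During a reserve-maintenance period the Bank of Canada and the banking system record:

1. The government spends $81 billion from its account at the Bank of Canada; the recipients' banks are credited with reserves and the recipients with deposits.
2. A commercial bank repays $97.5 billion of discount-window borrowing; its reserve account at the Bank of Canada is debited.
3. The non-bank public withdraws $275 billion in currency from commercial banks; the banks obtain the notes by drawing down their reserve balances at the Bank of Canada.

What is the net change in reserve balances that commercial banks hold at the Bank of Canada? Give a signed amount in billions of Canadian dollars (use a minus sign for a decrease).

-$291.5 billion

Government spending $81 billion: government payments flow into bank reserve accounts → +$81B.
Discount-window repayment $97.5 billion: repayment is debited from reserves → −$97.5B.
Currency withdrawal $275 billion: banks swap reserves for currency → −$275B.
Net: 81 − 97.5 − 275 = -$291.5 billion.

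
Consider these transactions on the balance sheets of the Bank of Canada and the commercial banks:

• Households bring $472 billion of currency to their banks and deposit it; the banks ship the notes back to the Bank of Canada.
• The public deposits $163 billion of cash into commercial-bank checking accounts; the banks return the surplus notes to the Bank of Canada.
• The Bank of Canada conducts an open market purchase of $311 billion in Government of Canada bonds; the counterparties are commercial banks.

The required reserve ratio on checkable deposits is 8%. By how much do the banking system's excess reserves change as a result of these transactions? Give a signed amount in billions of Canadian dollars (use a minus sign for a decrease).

Currency deposit $472 billion: reserves +$472B, deposits +$472B.
Currency deposit $163 billion: reserves +$163B, deposits +$163B.
OMO purchase (from banks) $311 billion: reserves +$311B, deposits 0.
Totals: Δreserves = +$946B, Δdeposits = +$635B.
Δrequired reserves = 8% × +$635B = +$50.8B.
Δexcess reserves = Δreserves − Δrequired = +$946B − (+$50.8B) = +$895.2 billion.

+$895.2 billion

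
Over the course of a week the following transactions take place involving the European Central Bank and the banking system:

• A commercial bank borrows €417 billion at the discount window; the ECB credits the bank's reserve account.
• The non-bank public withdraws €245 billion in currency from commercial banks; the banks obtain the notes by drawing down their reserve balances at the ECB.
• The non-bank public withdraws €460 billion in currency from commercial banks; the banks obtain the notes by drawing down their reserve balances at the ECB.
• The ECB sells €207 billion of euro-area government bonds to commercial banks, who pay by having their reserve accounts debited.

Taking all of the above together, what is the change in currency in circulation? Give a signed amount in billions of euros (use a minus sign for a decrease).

ECB balance sheet:
  Assets:      Securities −€207B, Loans to banks +€417B
  Liabilities: Bank reserves −€495B, Currency in circulation +€705B
So the change in currency in circulation is +€705 billion.

+€705 billion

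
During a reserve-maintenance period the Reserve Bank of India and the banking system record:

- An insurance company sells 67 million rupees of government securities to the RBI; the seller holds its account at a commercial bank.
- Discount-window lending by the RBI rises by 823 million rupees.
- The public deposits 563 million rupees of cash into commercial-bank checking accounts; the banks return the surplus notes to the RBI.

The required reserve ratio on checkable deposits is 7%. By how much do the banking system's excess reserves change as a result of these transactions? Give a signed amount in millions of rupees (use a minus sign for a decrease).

+1408.9 million

Asset purchase (from non-banks) 67 million rupees: reserves +67M, deposits +67M.
Discount-window loan 823 million rupees: reserves +823M, deposits 0.
Currency deposit 563 million rupees: reserves +563M, deposits +563M.
Totals: Δreserves = +1453M, Δdeposits = +630M.
Δrequired reserves = 7% × +630M = +44.1M.
Δexcess reserves = Δreserves − Δrequired = +1453M − (+44.1M) = +1408.9 million.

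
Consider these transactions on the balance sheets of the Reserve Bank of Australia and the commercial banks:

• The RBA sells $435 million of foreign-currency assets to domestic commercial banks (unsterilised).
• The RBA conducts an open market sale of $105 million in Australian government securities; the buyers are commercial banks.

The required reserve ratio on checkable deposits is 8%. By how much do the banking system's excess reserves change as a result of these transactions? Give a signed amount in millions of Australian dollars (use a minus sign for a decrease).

-$540 million

FX sale $435 million: reserves −$435M, deposits 0.
OMO sale (to banks) $105 million: reserves −$105M, deposits 0.
Totals: Δreserves = −$540M, Δdeposits = 0.
Δrequired reserves = 8% × 0 = 0.
Δexcess reserves = Δreserves − Δrequired = −$540M − (0) = -$540 million.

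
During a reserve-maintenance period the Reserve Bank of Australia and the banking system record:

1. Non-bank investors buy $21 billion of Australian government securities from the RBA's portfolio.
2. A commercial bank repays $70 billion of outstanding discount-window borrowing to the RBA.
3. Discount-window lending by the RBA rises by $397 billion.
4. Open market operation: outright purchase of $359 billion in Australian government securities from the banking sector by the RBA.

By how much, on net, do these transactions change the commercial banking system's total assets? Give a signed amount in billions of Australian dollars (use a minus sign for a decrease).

RBA balance sheet:
  Assets:      Securities +$338B, Loans to banks +$327B
  Liabilities: Bank reserves +$665B
Commercial banking system:
  Assets:      Reserves at CB +$665B, Securities −$359B
  Liabilities: Checkable deposits −$21B, Borrowings from CB +$327B
Change in total bank assets = +$306 billion.

+$306 billion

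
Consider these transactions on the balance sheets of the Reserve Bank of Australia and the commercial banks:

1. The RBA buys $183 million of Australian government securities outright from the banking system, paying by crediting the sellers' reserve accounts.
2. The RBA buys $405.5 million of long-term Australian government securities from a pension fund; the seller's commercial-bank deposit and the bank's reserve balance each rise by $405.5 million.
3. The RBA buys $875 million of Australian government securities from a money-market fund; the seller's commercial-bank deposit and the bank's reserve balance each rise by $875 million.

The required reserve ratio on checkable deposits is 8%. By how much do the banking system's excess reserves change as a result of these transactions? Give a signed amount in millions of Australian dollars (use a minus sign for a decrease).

OMO purchase (from banks) $183 million: reserves +$183M, deposits 0.
Asset purchase (from non-banks) $405.5 million: reserves +$405.5M, deposits +$405.5M.
Asset purchase (from non-banks) $875 million: reserves +$875M, deposits +$875M.
Totals: Δreserves = +$1463.5M, Δdeposits = +$1280.5M.
Δrequired reserves = 8% × +$1280.5M = +$102.44M.
Δexcess reserves = Δreserves − Δrequired = +$1463.5M − (+$102.44M) = +$1361.06 million.

+$1361.06 million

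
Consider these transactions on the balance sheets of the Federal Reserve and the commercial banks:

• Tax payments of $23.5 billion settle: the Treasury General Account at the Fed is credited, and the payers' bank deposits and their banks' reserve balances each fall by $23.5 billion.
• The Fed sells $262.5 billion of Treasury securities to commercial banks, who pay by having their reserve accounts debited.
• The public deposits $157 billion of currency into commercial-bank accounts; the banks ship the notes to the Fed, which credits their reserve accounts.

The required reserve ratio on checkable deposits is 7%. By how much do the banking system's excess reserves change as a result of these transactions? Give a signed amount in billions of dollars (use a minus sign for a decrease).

-$138.345 billion

Government account inflow $23.5 billion: reserves −$23.5B, deposits −$23.5B.
OMO sale (to banks) $262.5 billion: reserves −$262.5B, deposits 0.
Currency deposit $157 billion: reserves +$157B, deposits +$157B.
Totals: Δreserves = −$129B, Δdeposits = +$133.5B.
Δrequired reserves = 7% × +$133.5B = +$9.345B.
Δexcess reserves = Δreserves − Δrequired = −$129B − (+$9.345B) = -$138.345 billion.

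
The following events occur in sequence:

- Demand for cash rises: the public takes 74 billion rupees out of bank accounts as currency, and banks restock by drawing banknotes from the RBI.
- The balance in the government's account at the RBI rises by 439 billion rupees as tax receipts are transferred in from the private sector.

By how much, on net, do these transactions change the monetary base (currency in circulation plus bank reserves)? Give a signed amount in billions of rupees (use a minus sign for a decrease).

Currency withdrawal 74 billion rupees: just a shift between currency and reserves — both are base money → 0.
Government account inflow 439 billion rupees: reserves shift to a non-base liability → −439B.
Net: 0 − 439 = -439 billion.

-439 billion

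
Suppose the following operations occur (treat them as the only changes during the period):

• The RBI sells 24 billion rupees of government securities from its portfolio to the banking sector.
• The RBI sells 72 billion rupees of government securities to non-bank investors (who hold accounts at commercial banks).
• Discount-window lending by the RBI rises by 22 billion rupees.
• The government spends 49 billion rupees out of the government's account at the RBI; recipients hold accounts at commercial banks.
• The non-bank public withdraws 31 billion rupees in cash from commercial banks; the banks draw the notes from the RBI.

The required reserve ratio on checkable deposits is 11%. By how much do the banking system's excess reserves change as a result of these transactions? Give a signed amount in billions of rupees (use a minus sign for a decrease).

OMO sale (to banks) 24 billion rupees: reserves −24B, deposits 0.
Asset sale (to non-banks) 72 billion rupees: reserves −72B, deposits −72B.
Discount-window loan 22 billion rupees: reserves +22B, deposits 0.
Government spending 49 billion rupees: reserves +49B, deposits +49B.
Currency withdrawal 31 billion rupees: reserves −31B, deposits −31B.
Totals: Δreserves = −56B, Δdeposits = −54B.
Δrequired reserves = 11% × −54B = −5.94B.
Δexcess reserves = Δreserves − Δrequired = −56B − (−5.94B) = -50.06 billion.

-50.06 billion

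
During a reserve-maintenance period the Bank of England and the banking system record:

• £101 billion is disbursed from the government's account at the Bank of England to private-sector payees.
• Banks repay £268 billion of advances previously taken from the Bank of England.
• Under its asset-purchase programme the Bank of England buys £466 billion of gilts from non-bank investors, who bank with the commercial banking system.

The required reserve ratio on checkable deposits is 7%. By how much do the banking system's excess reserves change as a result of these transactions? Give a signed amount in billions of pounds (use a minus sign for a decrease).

Government spending £101 billion: reserves +£101B, deposits +£101B.
Discount-window repayment £268 billion: reserves −£268B, deposits 0.
Asset purchase (from non-banks) £466 billion: reserves +£466B, deposits +£466B.
Totals: Δreserves = +£299B, Δdeposits = +£567B.
Δrequired reserves = 7% × +£567B = +£39.69B.
Δexcess reserves = Δreserves − Δrequired = +£299B − (+£39.69B) = +£259.31 billion.

+£259.31 billion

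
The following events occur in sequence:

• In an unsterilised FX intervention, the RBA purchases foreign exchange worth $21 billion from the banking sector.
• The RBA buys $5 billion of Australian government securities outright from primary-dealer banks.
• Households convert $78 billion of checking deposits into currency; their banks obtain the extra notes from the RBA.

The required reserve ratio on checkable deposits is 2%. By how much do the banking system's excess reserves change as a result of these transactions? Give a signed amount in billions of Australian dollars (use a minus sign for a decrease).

FX purchase $21 billion: reserves +$21B, deposits 0.
OMO purchase (from banks) $5 billion: reserves +$5B, deposits 0.
Currency withdrawal $78 billion: reserves −$78B, deposits −$78B.
Totals: Δreserves = −$52B, Δdeposits = −$78B.
Δrequired reserves = 2% × −$78B = −$1.56B.
Δexcess reserves = Δreserves − Δrequired = −$52B − (−$1.56B) = -$50.44 billion.

-$50.44 billion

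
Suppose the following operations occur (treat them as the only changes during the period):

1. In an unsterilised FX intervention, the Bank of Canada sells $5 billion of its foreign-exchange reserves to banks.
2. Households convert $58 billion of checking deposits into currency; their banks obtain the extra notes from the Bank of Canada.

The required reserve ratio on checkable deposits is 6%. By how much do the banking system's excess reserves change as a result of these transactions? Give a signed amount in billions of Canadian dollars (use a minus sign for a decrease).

FX sale $5 billion: reserves −$5B, deposits 0.
Currency withdrawal $58 billion: reserves −$58B, deposits −$58B.
Totals: Δreserves = −$63B, Δdeposits = −$58B.
Δrequired reserves = 6% × −$58B = −$3.48B.
Δexcess reserves = Δreserves − Δrequired = −$63B − (−$3.48B) = -$59.52 billion.

-$59.52 billion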